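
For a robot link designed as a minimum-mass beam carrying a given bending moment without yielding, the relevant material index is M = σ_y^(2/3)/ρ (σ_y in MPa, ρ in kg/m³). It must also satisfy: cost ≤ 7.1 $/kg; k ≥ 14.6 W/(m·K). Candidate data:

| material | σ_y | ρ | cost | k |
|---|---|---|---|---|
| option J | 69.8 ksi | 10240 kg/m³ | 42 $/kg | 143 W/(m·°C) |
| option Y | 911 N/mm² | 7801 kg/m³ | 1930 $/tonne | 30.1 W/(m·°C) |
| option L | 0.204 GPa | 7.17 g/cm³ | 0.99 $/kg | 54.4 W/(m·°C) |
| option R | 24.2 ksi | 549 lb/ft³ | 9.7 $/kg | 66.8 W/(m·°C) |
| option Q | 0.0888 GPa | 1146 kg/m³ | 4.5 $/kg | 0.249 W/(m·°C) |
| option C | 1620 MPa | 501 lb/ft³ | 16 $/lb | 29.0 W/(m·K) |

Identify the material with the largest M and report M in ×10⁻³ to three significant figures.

Screen on constraints: cost ≤ 7.1 $/kg; k ≥ 14.6 W/(m·K). Survivors: option Y, option L.
After converting to SI:
  option Y: σ_y = 911.0 MPa, ρ = 7801 kg/m³
  option L: σ_y = 204.0 MPa, ρ = 7170 kg/m³
  option Y: M = 12.0×10⁻³
  option L: M = 4.83×10⁻³
Highest index: option Y.

option Y, M = 12.0×10⁻³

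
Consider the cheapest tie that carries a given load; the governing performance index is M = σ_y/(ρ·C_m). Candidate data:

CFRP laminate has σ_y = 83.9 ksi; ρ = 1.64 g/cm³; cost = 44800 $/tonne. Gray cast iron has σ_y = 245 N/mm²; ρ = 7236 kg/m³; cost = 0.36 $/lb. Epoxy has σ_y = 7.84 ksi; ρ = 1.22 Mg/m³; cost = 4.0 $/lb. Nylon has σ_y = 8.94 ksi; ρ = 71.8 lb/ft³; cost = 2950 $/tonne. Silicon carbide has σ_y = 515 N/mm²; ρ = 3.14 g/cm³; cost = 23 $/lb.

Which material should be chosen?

gray cast iron

Normalizing units and computing the index:
  CFRP laminate: σ_y = 578.5 MPa, ρ = 1640 kg/m³, cost = 44.80 $/kg
  gray cast iron: σ_y = 245.0 MPa, ρ = 7236 kg/m³, cost = 0.7937 $/kg
  epoxy: σ_y = 54.05 MPa, ρ = 1220 kg/m³, cost = 8.818 $/kg
  nylon: σ_y = 61.64 MPa, ρ = 1150 kg/m³, cost = 2.950 $/kg
  silicon carbide: σ_y = 515.0 MPa, ρ = 3140 kg/m³, cost = 50.71 $/kg
  gray cast iron: M = 42.7 kN·m per $
  nylon: M = 18.2 kN·m per $
  CFRP laminate: M = 7.87 kN·m per $
  epoxy: M = 5.02 kN·m per $
  silicon carbide: M = 3.23 kN·m per $
The maximum is for gray cast iron.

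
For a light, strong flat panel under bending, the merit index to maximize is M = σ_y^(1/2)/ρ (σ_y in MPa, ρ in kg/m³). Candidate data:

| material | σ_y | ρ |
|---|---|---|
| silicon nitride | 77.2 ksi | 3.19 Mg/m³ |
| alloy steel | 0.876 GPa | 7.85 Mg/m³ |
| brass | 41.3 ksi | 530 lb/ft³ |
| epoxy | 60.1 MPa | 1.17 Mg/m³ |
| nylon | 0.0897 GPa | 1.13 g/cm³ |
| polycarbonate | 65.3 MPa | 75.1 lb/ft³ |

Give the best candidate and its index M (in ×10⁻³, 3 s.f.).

nylon, M = 8.38×10⁻³

In SI units:
  silicon nitride: σ_y = 532.3 MPa, ρ = 3190 kg/m³
  alloy steel: σ_y = 876.0 MPa, ρ = 7850 kg/m³
  brass: σ_y = 284.8 MPa, ρ = 8490 kg/m³
  epoxy: σ_y = 60.10 MPa, ρ = 1170 kg/m³
  nylon: σ_y = 89.70 MPa, ρ = 1130 kg/m³
  polycarbonate: σ_y = 65.30 MPa, ρ = 1203 kg/m³
  nylon: M = 8.38×10⁻³
  silicon nitride: M = 7.23×10⁻³
  polycarbonate: M = 6.72×10⁻³
  epoxy: M = 6.63×10⁻³
  alloy steel: M = 3.77×10⁻³
  brass: M = 1.99×10⁻³
Nylon has the largest M.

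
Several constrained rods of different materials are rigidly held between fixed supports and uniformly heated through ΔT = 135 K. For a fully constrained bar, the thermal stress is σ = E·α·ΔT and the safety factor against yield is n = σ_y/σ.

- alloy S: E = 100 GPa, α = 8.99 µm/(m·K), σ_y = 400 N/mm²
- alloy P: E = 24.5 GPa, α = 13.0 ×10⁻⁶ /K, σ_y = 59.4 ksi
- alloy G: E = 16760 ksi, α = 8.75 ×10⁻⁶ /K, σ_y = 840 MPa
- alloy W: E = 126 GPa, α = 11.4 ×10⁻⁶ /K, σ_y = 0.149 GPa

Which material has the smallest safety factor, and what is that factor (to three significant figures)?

In consistent units (E in GPa, α in ×10⁻⁶/K, σ_y in MPa):
  alloy S: E = 100.0, α = 8.99, σ_y = 400.0 → σ = 121 MPa, n = 3.30
  alloy P: E = 24.50, α = 13.0, σ_y = 409.5 → σ = 43.0 MPa, n = 9.52
  alloy G: E = 115.6, α = 8.75, σ_y = 840.0 → σ = 137 MPa, n = 6.15
  alloy W: E = 126.0, α = 11.4, σ_y = 149.0 → σ = 194 MPa, n = 0.768
Smallest n: alloy W with n = 0.768.

alloy W, n = 0.768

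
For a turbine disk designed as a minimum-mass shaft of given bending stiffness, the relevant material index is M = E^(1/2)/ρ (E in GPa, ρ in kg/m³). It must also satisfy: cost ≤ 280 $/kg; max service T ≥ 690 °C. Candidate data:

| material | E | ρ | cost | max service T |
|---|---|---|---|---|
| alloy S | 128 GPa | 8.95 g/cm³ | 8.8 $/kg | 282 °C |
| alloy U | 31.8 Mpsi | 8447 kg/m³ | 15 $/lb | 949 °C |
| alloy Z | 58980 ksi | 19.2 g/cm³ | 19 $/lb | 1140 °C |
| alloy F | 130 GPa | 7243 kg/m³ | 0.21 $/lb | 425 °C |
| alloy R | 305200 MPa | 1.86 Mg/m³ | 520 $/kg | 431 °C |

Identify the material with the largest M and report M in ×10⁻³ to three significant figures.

alloy U, M = 1.75×10⁻³

Screen on constraints: cost ≤ 280 $/kg; max service T ≥ 690 °C. Survivors: alloy U, alloy Z.
After converting to SI:
  alloy U: E = 219.3 GPa, ρ = 8447 kg/m³
  alloy Z: E = 406.7 GPa, ρ = 19200 kg/m³
  alloy U: M = 1.75×10⁻³
  alloy Z: M = 1.05×10⁻³
Alloy U ranks first.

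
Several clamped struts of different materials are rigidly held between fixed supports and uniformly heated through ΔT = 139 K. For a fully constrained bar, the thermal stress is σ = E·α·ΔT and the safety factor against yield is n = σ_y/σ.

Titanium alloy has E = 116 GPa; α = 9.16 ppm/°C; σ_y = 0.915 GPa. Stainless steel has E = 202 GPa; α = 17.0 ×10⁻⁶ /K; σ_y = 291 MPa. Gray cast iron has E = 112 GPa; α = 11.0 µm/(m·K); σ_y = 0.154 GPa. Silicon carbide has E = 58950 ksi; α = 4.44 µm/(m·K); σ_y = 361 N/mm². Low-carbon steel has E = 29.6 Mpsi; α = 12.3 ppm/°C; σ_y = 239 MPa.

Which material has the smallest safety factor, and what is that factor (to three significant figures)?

Converting E to GPa, α to ×10⁻⁶/K, σ_y to MPa, then σ and n for each:
  titanium alloy: E = 116.0, α = 9.16, σ_y = 915.0 → σ = 148 MPa, n = 6.20
  stainless steel: E = 202.0, α = 17.0, σ_y = 291.0 → σ = 477 MPa, n = 0.610
  gray cast iron: E = 112.0, α = 11.0, σ_y = 154.0 → σ = 171 MPa, n = 0.899
  silicon carbide: E = 406.4, α = 4.44, σ_y = 361.0 → σ = 251 MPa, n = 1.44
  low-carbon steel: E = 204.1, α = 12.3, σ_y = 239.0 → σ = 349 MPa, n = 0.685
The minimum is stainless steel at n = 0.610.

stainless steel, n = 0.610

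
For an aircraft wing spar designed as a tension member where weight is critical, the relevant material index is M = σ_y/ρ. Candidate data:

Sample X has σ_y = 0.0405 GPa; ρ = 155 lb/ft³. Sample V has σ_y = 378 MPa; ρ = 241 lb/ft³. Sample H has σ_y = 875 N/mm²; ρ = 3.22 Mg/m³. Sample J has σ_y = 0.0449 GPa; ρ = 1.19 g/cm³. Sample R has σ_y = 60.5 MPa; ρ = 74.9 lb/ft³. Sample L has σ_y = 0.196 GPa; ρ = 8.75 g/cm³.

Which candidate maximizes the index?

sample H

Convert each candidate to consistent units, then evaluate M:
  sample X: σ_y = 40.50 MPa, ρ = 2483 kg/m³
  sample V: σ_y = 378.0 MPa, ρ = 3860 kg/m³
  sample H: σ_y = 875.0 MPa, ρ = 3220 kg/m³
  sample J: σ_y = 44.90 MPa, ρ = 1190 kg/m³
  sample R: σ_y = 60.50 MPa, ρ = 1200 kg/m³
  sample L: σ_y = 196.0 MPa, ρ = 8750 kg/m³
  sample H: M = 272 kN·m/kg
  sample V: M = 97.9 kN·m/kg
  sample R: M = 50.4 kN·m/kg
  sample J: M = 37.7 kN·m/kg
  sample L: M = 22.4 kN·m/kg
  sample X: M = 16.3 kN·m/kg
The maximum is for sample H.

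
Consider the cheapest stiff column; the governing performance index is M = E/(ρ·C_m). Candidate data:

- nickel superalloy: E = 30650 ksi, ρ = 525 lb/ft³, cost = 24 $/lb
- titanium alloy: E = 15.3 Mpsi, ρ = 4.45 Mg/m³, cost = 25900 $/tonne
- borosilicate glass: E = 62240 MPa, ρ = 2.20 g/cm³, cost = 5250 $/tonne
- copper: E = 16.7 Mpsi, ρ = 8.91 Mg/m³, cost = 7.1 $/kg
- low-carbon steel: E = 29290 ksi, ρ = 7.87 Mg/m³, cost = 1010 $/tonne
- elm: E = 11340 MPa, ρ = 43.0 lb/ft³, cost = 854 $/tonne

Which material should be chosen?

low-carbon steel

In SI units:
  nickel superalloy: E = 211.3 GPa, ρ = 8410 kg/m³, cost = 52.91 $/kg
  titanium alloy: E = 105.5 GPa, ρ = 4450 kg/m³, cost = 25.90 $/kg
  borosilicate glass: E = 62.24 GPa, ρ = 2200 kg/m³, cost = 5.250 $/kg
  copper: E = 115.1 GPa, ρ = 8910 kg/m³, cost = 7.100 $/kg
  low-carbon steel: E = 201.9 GPa, ρ = 7870 kg/m³, cost = 1.010 $/kg
  elm: E = 11.34 GPa, ρ = 688.8 kg/m³, cost = 0.8540 $/kg
  low-carbon steel: M = 25.4 MN·m per $
  elm: M = 19.3 MN·m per $
  borosilicate glass: M = 5.39 MN·m per $
  copper: M = 1.82 MN·m per $
  titanium alloy: M = 0.915 MN·m per $
  nickel superalloy: M = 0.475 MN·m per $
Low-carbon steel ranks first.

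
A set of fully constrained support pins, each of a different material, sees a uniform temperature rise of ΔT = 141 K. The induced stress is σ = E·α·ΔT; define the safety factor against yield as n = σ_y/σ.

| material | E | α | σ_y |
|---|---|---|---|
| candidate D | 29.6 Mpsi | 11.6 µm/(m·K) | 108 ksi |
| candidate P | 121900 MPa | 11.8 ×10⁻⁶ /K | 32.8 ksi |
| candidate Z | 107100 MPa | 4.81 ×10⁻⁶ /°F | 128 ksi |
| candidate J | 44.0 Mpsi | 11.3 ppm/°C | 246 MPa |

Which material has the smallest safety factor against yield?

In consistent units (E in GPa, α in ×10⁻⁶/K, σ_y in MPa):
  candidate D: E = 204.1, α = 11.6, σ_y = 744.6 → σ = 334 MPa, n = 2.23
  candidate P: E = 121.9, α = 11.8, σ_y = 226.1 → σ = 203 MPa, n = 1.12
  candidate Z: E = 107.1, α = 8.66, σ_y = 882.5 → σ = 131 MPa, n = 6.75
  candidate J: E = 303.4, α = 11.3, σ_y = 246.0 → σ = 483 MPa, n = 0.509
Candidate J has the lowest safety factor, n = 0.509.

candidate J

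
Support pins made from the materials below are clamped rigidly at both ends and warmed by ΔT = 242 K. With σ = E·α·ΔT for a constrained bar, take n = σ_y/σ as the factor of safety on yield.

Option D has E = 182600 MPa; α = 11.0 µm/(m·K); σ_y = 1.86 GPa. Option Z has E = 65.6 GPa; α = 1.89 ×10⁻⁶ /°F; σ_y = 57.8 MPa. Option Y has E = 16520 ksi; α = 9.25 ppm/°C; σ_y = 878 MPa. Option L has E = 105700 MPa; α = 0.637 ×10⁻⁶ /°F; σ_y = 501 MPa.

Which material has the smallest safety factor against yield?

option Z

In consistent units (E in GPa, α in ×10⁻⁶/K, σ_y in MPa):
  option D: E = 182.6, α = 11.0, σ_y = 1860 → σ = 486 MPa, n = 3.83
  option Z: E = 65.60, α = 3.40, σ_y = 57.80 → σ = 54.0 MPa, n = 1.07
  option Y: E = 113.9, α = 9.25, σ_y = 878.0 → σ = 255 MPa, n = 3.44
  option L: E = 105.7, α = 1.15, σ_y = 501.0 → σ = 29.3 MPa, n = 17.1
The minimum is option Z at n = 1.07.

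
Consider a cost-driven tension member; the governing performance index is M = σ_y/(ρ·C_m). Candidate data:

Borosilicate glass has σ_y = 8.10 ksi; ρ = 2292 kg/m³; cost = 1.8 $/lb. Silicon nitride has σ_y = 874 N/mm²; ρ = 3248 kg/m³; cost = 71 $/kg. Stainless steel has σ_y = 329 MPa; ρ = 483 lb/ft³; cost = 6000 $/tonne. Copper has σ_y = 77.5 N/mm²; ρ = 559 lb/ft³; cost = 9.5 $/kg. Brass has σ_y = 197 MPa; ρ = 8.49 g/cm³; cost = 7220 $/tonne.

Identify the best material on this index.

stainless steel

In SI units:
  borosilicate glass: σ_y = 55.85 MPa, ρ = 2292 kg/m³, cost = 3.968 $/kg
  silicon nitride: σ_y = 874.0 MPa, ρ = 3248 kg/m³, cost = 71.00 $/kg
  stainless steel: σ_y = 329.0 MPa, ρ = 7737 kg/m³, cost = 6.000 $/kg
  copper: σ_y = 77.50 MPa, ρ = 8954 kg/m³, cost = 9.500 $/kg
  brass: σ_y = 197.0 MPa, ρ = 8490 kg/m³, cost = 7.220 $/kg
  stainless steel: M = 7.09 kN·m per $
  borosilicate glass: M = 6.14 kN·m per $
  silicon nitride: M = 3.79 kN·m per $
  brass: M = 3.21 kN·m per $
  copper: M = 0.911 kN·m per $
Stainless steel ranks first.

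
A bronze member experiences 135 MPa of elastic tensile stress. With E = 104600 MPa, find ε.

E = 104600 MPa = 104.6 GPa = 104600 MPa.
ε = σ/E = 135 / 104600 = 1.29×10⁻³.

1.29×10⁻³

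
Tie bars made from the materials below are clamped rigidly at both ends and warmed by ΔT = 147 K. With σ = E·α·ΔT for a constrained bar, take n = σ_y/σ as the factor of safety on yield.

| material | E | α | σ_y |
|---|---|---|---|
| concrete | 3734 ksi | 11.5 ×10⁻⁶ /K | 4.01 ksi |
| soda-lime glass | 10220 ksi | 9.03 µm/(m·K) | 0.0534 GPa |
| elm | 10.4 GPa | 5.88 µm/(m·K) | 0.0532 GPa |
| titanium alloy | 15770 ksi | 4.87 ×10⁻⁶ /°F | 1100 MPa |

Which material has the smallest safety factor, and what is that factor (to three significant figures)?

soda-lime glass, n = 0.571

With everything in SI (GPa, ×10⁻⁶/K, MPa):
  concrete: E = 25.75, α = 11.5, σ_y = 27.65 → σ = 43.5 MPa, n = 0.635
  soda-lime glass: E = 70.46, α = 9.03, σ_y = 53.40 → σ = 93.5 MPa, n = 0.571
  elm: E = 10.40, α = 5.88, σ_y = 53.20 → σ = 8.99 MPa, n = 5.92
  titanium alloy: E = 108.7, α = 8.77, σ_y = 1100 → σ = 140 MPa, n = 7.85
The minimum is soda-lime glass at n = 0.571.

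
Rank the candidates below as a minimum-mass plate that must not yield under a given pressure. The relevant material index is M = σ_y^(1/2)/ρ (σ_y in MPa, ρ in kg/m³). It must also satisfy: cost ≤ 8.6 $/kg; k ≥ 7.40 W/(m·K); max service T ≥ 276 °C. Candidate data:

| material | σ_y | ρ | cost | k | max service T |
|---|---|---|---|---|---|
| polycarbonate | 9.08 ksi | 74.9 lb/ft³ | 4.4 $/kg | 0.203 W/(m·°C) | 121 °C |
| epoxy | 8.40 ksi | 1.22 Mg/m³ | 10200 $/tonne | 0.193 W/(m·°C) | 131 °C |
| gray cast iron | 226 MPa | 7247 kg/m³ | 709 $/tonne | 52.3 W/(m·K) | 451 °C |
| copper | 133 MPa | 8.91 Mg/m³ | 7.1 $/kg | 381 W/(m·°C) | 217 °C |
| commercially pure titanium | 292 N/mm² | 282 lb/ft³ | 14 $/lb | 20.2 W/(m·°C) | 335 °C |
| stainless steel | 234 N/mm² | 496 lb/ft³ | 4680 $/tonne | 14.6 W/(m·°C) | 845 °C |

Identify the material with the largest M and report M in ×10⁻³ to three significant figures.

Screen on constraints: cost ≤ 8.6 $/kg; k ≥ 7.40 W/(m·K); max service T ≥ 276 °C. Survivors: gray cast iron, stainless steel.
Normalizing units and computing the index:
  gray cast iron: σ_y = 226.0 MPa, ρ = 7247 kg/m³
  stainless steel: σ_y = 234.0 MPa, ρ = 7945 kg/m³
  gray cast iron: M = 2.07×10⁻³
  stainless steel: M = 1.93×10⁻³
The maximum is for gray cast iron.

gray cast iron, M = 2.07×10⁻³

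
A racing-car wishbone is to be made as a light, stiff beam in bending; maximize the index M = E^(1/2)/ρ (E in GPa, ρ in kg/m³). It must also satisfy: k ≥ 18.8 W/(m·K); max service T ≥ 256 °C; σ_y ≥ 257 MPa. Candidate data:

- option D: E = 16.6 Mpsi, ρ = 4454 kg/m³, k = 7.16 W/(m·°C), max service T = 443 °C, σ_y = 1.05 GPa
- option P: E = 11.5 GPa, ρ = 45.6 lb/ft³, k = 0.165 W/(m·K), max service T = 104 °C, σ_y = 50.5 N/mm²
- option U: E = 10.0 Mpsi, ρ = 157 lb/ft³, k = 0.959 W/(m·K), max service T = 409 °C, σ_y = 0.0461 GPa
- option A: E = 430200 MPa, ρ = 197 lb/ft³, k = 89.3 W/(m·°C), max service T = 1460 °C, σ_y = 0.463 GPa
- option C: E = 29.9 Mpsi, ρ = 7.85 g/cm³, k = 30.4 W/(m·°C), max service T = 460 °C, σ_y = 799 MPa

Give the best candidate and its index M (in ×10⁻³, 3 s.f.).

Screen on constraints: k ≥ 18.8 W/(m·K); max service T ≥ 256 °C; σ_y ≥ 257 MPa. Survivors: option A, option C.
In SI units:
  option A: E = 430.2 GPa, ρ = 3156 kg/m³
  option C: E = 206.2 GPa, ρ = 7850 kg/m³
  option A: M = 6.57×10⁻³
  option C: M = 1.83×10⁻³
Option A ranks first.

option A, M = 6.57×10⁻³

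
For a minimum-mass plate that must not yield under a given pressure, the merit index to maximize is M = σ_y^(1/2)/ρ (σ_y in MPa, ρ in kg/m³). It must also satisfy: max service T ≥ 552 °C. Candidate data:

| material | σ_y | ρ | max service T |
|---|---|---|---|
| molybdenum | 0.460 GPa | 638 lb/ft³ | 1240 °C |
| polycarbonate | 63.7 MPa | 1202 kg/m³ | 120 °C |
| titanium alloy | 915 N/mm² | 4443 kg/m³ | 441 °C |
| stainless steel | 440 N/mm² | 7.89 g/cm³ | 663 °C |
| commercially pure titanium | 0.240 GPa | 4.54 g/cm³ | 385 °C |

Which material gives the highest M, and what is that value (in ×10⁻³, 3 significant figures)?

Screen on constraints: max service T ≥ 552 °C. Survivors: molybdenum, stainless steel.
Putting every candidate on a common basis:
  molybdenum: σ_y = 460.0 MPa, ρ = 10220 kg/m³
  stainless steel: σ_y = 440.0 MPa, ρ = 7890 kg/m³
  stainless steel: M = 2.66×10⁻³
  molybdenum: M = 2.10×10⁻³
The maximum is for stainless steel.

stainless steel, M = 2.66×10⁻³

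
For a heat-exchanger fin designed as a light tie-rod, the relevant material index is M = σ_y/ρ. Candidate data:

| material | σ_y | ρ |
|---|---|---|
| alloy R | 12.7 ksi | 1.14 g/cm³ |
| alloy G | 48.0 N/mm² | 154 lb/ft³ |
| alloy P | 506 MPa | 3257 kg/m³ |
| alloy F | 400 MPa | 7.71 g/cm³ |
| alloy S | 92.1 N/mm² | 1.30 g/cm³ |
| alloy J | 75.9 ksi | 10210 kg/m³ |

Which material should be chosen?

alloy P

In SI units:
  alloy R: σ_y = 87.56 MPa, ρ = 1140 kg/m³
  alloy G: σ_y = 48.00 MPa, ρ = 2467 kg/m³
  alloy P: σ_y = 506.0 MPa, ρ = 3257 kg/m³
  alloy F: σ_y = 400.0 MPa, ρ = 7710 kg/m³
  alloy S: σ_y = 92.10 MPa, ρ = 1300 kg/m³
  alloy J: σ_y = 523.3 MPa, ρ = 10210 kg/m³
  alloy P: M = 155 kN·m/kg
  alloy R: M = 76.8 kN·m/kg
  alloy S: M = 70.8 kN·m/kg
  alloy F: M = 51.9 kN·m/kg
  alloy J: M = 51.3 kN·m/kg
  alloy G: M = 19.5 kN·m/kg
Alloy P has the largest M.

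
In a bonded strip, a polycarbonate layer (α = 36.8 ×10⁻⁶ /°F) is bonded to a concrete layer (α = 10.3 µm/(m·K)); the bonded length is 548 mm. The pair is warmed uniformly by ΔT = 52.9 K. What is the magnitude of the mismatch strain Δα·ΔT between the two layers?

2.96×10⁻³

polycarbonate: α = 36.8×10⁻⁶/°F × 9/5 = 66.2×10⁻⁶/K.
Δα = |66.2 − 10.3|×10⁻⁶/K = 55.9×10⁻⁶/K.
Mismatch strain = Δα·ΔT = 55.9×10⁻⁶ × 52.9 = 2.96×10⁻³.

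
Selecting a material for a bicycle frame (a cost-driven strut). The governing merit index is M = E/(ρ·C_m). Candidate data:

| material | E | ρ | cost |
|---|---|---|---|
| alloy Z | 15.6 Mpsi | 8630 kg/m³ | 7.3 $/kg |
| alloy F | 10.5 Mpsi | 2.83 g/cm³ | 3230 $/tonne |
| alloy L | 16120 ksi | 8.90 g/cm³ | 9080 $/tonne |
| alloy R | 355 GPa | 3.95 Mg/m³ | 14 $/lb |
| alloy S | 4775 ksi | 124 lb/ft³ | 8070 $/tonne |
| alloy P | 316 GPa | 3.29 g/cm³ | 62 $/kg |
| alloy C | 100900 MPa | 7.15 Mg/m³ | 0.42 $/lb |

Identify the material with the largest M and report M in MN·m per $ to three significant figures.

After converting to SI:
  alloy Z: E = 107.6 GPa, ρ = 8630 kg/m³, cost = 7.300 $/kg
  alloy F: E = 72.39 GPa, ρ = 2830 kg/m³, cost = 3.230 $/kg
  alloy L: E = 111.1 GPa, ρ = 8900 kg/m³, cost = 9.080 $/kg
  alloy R: E = 355.0 GPa, ρ = 3950 kg/m³, cost = 30.86 $/kg
  alloy S: E = 32.92 GPa, ρ = 1986 kg/m³, cost = 8.070 $/kg
  alloy P: E = 316.0 GPa, ρ = 3290 kg/m³, cost = 62.00 $/kg
  alloy C: E = 100.9 GPa, ρ = 7150 kg/m³, cost = 0.9259 $/kg
  alloy C: M = 15.2 MN·m per $
  alloy F: M = 7.92 MN·m per $
  alloy R: M = 2.91 MN·m per $
  alloy S: M = 2.05 MN·m per $
  alloy Z: M = 1.71 MN·m per $
  alloy P: M = 1.55 MN·m per $
  alloy L: M = 1.38 MN·m per $
Highest index: alloy C.

alloy C, M = 15.2 MN·m per $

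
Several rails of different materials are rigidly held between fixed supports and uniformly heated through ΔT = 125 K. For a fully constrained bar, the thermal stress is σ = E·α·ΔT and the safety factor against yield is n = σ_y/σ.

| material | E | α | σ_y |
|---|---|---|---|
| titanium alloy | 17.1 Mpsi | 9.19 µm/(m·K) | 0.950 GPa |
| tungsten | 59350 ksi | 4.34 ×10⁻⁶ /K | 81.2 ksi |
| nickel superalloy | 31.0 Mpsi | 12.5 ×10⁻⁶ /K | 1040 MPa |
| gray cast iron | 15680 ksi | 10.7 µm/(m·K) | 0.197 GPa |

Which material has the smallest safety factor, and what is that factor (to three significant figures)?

gray cast iron, n = 1.36

In consistent units (E in GPa, α in ×10⁻⁶/K, σ_y in MPa):
  titanium alloy: E = 117.9, α = 9.19, σ_y = 950.0 → σ = 135 MPa, n = 7.01
  tungsten: E = 409.2, α = 4.34, σ_y = 559.9 → σ = 222 MPa, n = 2.52
  nickel superalloy: E = 213.7, α = 12.5, σ_y = 1040 → σ = 334 MPa, n = 3.11
  gray cast iron: E = 108.1, α = 10.7, σ_y = 197.0 → σ = 145 MPa, n = 1.36
Smallest n: gray cast iron with n = 1.36.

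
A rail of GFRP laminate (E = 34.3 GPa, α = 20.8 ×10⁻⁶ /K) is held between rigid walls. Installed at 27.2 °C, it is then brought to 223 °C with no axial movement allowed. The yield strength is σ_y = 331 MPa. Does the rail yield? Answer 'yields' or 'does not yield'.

ΔT = 195.8 K. Constrained thermal stress σ = E·α·ΔT = 34.30×10³ MPa × 20.8×10⁻⁶ × 195.8 = 140 MPa (compressive).
Compare to σ_y = 331 MPa: σ < σ_y, so it does not yield.

does not yield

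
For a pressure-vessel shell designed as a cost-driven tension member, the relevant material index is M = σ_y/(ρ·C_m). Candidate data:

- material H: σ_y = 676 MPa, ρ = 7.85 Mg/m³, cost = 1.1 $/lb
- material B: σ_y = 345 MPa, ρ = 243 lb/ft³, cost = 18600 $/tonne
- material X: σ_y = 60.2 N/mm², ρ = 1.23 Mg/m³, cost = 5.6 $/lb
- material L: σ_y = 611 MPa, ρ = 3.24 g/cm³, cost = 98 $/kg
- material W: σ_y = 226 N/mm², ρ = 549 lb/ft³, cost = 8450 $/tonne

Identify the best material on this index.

material H

Normalizing units and computing the index:
  material H: σ_y = 676.0 MPa, ρ = 7850 kg/m³, cost = 2.425 $/kg
  material B: σ_y = 345.0 MPa, ρ = 3892 kg/m³, cost = 18.60 $/kg
  material X: σ_y = 60.20 MPa, ρ = 1230 kg/m³, cost = 12.35 $/kg
  material L: σ_y = 611.0 MPa, ρ = 3240 kg/m³, cost = 98.00 $/kg
  material W: σ_y = 226.0 MPa, ρ = 8794 kg/m³, cost = 8.450 $/kg
  material H: M = 35.5 kN·m per $
  material B: M = 4.77 kN·m per $
  material X: M = 3.96 kN·m per $
  material W: M = 3.04 kN·m per $
  material L: M = 1.92 kN·m per $
Material H ranks first.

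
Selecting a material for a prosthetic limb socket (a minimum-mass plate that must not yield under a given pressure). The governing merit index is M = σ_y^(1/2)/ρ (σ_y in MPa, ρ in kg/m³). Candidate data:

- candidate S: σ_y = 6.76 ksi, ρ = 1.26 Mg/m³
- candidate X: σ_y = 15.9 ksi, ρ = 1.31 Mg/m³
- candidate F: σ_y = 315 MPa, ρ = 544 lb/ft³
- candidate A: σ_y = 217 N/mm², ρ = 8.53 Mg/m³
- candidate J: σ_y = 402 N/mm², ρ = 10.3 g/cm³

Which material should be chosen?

candidate X

After converting to SI:
  candidate S: σ_y = 46.61 MPa, ρ = 1260 kg/m³
  candidate X: σ_y = 109.6 MPa, ρ = 1310 kg/m³
  candidate F: σ_y = 315.0 MPa, ρ = 8714 kg/m³
  candidate A: σ_y = 217.0 MPa, ρ = 8530 kg/m³
  candidate J: σ_y = 402.0 MPa, ρ = 10300 kg/m³
  candidate X: M = 7.99×10⁻³
  candidate S: M = 5.42×10⁻³
  candidate F: M = 2.04×10⁻³
  candidate J: M = 1.95×10⁻³
  candidate A: M = 1.73×10⁻³
Highest index: candidate X.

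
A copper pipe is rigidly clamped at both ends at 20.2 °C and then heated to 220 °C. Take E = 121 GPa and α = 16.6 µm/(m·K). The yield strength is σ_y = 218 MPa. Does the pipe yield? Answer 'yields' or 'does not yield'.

yields

ΔT = 199.8 K. Constrained thermal stress σ = E·α·ΔT = 121.0×10³ MPa × 16.6×10⁻⁶ × 199.8 = 401 MPa (compressive).
Compare to σ_y = 218 MPa: σ ≥ σ_y, so it yields.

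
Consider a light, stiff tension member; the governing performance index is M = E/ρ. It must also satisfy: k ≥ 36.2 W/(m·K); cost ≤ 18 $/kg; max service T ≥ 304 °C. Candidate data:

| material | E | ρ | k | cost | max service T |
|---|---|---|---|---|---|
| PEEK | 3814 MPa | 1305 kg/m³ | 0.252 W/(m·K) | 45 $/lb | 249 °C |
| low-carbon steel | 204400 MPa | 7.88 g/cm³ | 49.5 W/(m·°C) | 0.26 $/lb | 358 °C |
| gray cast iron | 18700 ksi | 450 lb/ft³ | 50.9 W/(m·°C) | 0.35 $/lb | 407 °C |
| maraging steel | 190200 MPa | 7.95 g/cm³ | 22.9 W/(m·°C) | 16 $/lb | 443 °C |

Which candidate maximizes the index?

low-carbon steel

Screen on constraints: k ≥ 36.2 W/(m·K); cost ≤ 18 $/kg; max service T ≥ 304 °C. Survivors: low-carbon steel, gray cast iron.
Convert each candidate to consistent units, then evaluate M:
  low-carbon steel: E = 204.4 GPa, ρ = 7880 kg/m³
  gray cast iron: E = 128.9 GPa, ρ = 7208 kg/m³
  low-carbon steel: M = 25.9 MN·m/kg
  gray cast iron: M = 17.9 MN·m/kg
Highest index: low-carbon steel.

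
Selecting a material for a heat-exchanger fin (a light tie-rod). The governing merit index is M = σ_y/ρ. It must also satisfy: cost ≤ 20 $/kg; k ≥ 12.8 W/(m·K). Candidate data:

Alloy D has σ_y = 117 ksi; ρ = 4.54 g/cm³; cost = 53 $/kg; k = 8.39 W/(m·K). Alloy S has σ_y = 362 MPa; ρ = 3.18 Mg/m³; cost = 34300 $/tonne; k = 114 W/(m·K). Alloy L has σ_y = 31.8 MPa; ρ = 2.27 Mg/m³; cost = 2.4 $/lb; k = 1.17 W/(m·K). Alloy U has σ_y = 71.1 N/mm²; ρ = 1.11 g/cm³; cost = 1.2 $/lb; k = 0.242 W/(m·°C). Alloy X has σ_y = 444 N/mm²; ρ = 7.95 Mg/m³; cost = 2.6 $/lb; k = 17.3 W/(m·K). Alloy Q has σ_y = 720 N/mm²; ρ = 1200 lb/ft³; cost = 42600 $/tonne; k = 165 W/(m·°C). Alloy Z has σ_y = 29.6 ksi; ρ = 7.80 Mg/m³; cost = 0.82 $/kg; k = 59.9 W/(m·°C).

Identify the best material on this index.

alloy X

Screen on constraints: cost ≤ 20 $/kg; k ≥ 12.8 W/(m·K). Survivors: alloy X, alloy Z.
In SI units:
  alloy X: σ_y = 444.0 MPa, ρ = 7950 kg/m³
  alloy Z: σ_y = 204.1 MPa, ρ = 7800 kg/m³
  alloy X: M = 55.8 kN·m/kg
  alloy Z: M = 26.2 kN·m/kg
The maximum is for alloy X.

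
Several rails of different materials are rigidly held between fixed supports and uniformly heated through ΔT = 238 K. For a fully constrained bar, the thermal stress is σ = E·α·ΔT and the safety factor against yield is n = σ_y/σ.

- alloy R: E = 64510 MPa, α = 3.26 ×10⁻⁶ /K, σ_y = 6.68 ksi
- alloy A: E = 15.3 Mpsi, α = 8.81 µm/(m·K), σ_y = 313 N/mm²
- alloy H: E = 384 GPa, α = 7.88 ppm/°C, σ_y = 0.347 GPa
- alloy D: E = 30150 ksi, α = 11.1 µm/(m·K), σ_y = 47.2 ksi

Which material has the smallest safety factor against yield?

In consistent units (E in GPa, α in ×10⁻⁶/K, σ_y in MPa):
  alloy R: E = 64.51, α = 3.26, σ_y = 46.06 → σ = 50.1 MPa, n = 0.920
  alloy A: E = 105.5, α = 8.81, σ_y = 313.0 → σ = 221 MPa, n = 1.42
  alloy H: E = 384.0, α = 7.88, σ_y = 347.0 → σ = 720 MPa, n = 0.482
  alloy D: E = 207.9, α = 11.1, σ_y = 325.4 → σ = 549 MPa, n = 0.593
Alloy H has the lowest safety factor, n = 0.482.

alloy H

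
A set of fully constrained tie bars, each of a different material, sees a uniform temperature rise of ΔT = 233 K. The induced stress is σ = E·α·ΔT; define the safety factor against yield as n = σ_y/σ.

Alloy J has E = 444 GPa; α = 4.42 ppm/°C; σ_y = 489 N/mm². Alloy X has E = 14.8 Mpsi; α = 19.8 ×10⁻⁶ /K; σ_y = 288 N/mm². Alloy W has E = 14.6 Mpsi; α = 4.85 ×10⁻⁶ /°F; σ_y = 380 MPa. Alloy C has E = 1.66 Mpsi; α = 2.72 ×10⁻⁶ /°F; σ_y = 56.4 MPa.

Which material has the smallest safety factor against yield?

alloy X

With everything in SI (GPa, ×10⁻⁶/K, MPa):
  alloy J: E = 444.0, α = 4.42, σ_y = 489.0 → σ = 457 MPa, n = 1.07
  alloy X: E = 102.0, α = 19.8, σ_y = 288.0 → σ = 471 MPa, n = 0.612
  alloy W: E = 100.7, α = 8.73, σ_y = 380.0 → σ = 205 MPa, n = 1.86
  alloy C: E = 11.45, α = 4.90, σ_y = 56.40 → σ = 13.1 MPa, n = 4.32
Alloy X has the lowest safety factor, n = 0.612.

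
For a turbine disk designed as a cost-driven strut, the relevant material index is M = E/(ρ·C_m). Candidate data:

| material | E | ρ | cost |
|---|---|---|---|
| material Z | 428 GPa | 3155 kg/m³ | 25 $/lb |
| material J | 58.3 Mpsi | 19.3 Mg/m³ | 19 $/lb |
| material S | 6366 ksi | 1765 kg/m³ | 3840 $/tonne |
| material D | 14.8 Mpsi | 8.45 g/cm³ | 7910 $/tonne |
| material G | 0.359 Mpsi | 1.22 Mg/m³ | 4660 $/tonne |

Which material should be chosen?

material S

Normalizing units and computing the index:
  material Z: E = 428.0 GPa, ρ = 3155 kg/m³, cost = 55.11 $/kg
  material J: E = 402.0 GPa, ρ = 19300 kg/m³, cost = 41.89 $/kg
  material S: E = 43.89 GPa, ρ = 1765 kg/m³, cost = 3.840 $/kg
  material D: E = 102.0 GPa, ρ = 8450 kg/m³, cost = 7.910 $/kg
  material G: E = 2.475 GPa, ρ = 1220 kg/m³, cost = 4.660 $/kg
  material S: M = 6.48 MN·m per $
  material Z: M = 2.46 MN·m per $
  material D: M = 1.53 MN·m per $
  material J: M = 0.497 MN·m per $
  material G: M = 0.435 MN·m per $
Material S has the largest M.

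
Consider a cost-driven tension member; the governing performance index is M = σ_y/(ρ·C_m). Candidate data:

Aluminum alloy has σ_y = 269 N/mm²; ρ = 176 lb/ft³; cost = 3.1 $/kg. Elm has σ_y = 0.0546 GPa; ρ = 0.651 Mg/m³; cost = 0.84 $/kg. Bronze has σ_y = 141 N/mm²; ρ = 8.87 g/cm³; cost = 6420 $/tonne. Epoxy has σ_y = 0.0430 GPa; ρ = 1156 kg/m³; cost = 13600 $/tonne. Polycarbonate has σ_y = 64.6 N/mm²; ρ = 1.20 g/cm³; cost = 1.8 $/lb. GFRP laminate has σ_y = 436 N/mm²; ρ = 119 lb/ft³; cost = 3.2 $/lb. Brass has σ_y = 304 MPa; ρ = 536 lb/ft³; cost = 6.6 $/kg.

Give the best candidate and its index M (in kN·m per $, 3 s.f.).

After converting to SI:
  aluminum alloy: σ_y = 269.0 MPa, ρ = 2819 kg/m³, cost = 3.100 $/kg
  elm: σ_y = 54.60 MPa, ρ = 651.0 kg/m³, cost = 0.8400 $/kg
  bronze: σ_y = 141.0 MPa, ρ = 8870 kg/m³, cost = 6.420 $/kg
  epoxy: σ_y = 43.00 MPa, ρ = 1156 kg/m³, cost = 13.60 $/kg
  polycarbonate: σ_y = 64.60 MPa, ρ = 1200 kg/m³, cost = 3.968 $/kg
  GFRP laminate: σ_y = 436.0 MPa, ρ = 1906 kg/m³, cost = 7.055 $/kg
  brass: σ_y = 304.0 MPa, ρ = 8586 kg/m³, cost = 6.600 $/kg
  elm: M = 99.8 kN·m per $
  GFRP laminate: M = 32.4 kN·m per $
  aluminum alloy: M = 30.8 kN·m per $
  polycarbonate: M = 13.6 kN·m per $
  brass: M = 5.36 kN·m per $
  epoxy: M = 2.74 kN·m per $
  bronze: M = 2.48 kN·m per $
Highest index: elm.

elm, M = 99.8 kN·m per $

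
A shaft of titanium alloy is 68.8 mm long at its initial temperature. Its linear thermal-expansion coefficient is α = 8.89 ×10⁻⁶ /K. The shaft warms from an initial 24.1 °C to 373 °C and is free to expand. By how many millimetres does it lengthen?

0.213 mm

ΔT = 373 − 24.1 = 348.9 K.
ΔL = α·L₀·ΔT = 8.89×10⁻⁶ × 68.8 mm × 348.9 K = 0.213 mm.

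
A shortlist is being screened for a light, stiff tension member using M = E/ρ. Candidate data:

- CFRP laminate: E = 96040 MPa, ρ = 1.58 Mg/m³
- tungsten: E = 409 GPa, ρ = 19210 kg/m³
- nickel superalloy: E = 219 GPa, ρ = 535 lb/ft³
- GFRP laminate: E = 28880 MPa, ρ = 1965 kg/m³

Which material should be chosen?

After converting to SI:
  CFRP laminate: E = 96.04 GPa, ρ = 1580 kg/m³
  tungsten: E = 409.0 GPa, ρ = 19210 kg/m³
  nickel superalloy: E = 219.0 GPa, ρ = 8570 kg/m³
  GFRP laminate: E = 28.88 GPa, ρ = 1965 kg/m³
  CFRP laminate: M = 60.8 MN·m/kg
  nickel superalloy: M = 25.6 MN·m/kg
  tungsten: M = 21.3 MN·m/kg
  GFRP laminate: M = 14.7 MN·m/kg
The maximum is for CFRP laminate.

CFRP laminate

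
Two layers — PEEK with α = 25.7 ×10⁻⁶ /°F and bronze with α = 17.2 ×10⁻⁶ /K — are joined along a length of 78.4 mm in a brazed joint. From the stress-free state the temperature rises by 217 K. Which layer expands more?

PEEK

PEEK: α = 25.7×10⁻⁶/°F × 9/5 = 46.3×10⁻⁶/K.
α(PEEK) = 46.3×10⁻⁶/K vs α(bronze) = 17.2×10⁻⁶/K.
Higher α expands more for the same ΔT: PEEK.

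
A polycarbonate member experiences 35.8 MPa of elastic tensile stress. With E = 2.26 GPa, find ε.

ε = σ/E = 35.8 / 2260 = 0.0158.

0.0158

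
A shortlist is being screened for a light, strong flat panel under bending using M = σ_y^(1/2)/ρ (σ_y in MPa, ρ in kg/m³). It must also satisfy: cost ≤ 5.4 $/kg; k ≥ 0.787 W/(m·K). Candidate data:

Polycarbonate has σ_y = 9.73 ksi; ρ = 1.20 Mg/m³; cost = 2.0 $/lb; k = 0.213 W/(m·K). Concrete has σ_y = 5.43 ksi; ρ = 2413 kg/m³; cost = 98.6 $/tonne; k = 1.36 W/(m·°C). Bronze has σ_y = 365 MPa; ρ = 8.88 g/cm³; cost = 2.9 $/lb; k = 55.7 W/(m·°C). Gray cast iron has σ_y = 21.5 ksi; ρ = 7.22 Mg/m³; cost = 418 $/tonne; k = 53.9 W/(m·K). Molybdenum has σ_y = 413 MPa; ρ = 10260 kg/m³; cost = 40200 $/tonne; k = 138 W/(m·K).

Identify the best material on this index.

Screen on constraints: cost ≤ 5.4 $/kg; k ≥ 0.787 W/(m·K). Survivors: concrete, gray cast iron.
In SI units:
  concrete: σ_y = 37.44 MPa, ρ = 2413 kg/m³
  gray cast iron: σ_y = 148.2 MPa, ρ = 7220 kg/m³
  concrete: M = 2.54×10⁻³
  gray cast iron: M = 1.69×10⁻³
The maximum is for concrete.

concrete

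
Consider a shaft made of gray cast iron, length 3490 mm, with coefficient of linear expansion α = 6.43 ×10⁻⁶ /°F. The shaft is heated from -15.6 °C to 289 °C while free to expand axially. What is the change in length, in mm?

Convert α: 6.43×10⁻⁶/°F × (9/5) = 11.6×10⁻⁶/K.
ΔT = 289 − (-15.6) = 304.6 K.
ΔL = α·L₀·ΔT = 11.6×10⁻⁶ × 3490 mm × 304.6 K = 12.3 mm.

12.3 mm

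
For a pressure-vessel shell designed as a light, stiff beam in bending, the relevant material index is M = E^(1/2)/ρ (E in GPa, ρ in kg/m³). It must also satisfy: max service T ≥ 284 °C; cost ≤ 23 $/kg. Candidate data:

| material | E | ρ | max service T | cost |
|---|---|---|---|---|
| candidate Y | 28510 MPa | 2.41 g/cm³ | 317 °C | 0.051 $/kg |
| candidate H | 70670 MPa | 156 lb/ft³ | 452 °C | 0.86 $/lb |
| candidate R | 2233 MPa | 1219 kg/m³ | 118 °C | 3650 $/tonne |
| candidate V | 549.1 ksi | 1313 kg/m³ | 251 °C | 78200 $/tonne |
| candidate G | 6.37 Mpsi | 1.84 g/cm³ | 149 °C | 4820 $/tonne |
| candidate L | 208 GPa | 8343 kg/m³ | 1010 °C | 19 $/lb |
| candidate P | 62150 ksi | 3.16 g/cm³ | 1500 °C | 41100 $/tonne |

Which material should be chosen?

Screen on constraints: max service T ≥ 284 °C; cost ≤ 23 $/kg. Survivors: candidate Y, candidate H.
Normalizing units and computing the index:
  candidate Y: E = 28.51 GPa, ρ = 2410 kg/m³
  candidate H: E = 70.67 GPa, ρ = 2499 kg/m³
  candidate H: M = 3.36×10⁻³
  candidate Y: M = 2.22×10⁻³
The maximum is for candidate H.

candidate H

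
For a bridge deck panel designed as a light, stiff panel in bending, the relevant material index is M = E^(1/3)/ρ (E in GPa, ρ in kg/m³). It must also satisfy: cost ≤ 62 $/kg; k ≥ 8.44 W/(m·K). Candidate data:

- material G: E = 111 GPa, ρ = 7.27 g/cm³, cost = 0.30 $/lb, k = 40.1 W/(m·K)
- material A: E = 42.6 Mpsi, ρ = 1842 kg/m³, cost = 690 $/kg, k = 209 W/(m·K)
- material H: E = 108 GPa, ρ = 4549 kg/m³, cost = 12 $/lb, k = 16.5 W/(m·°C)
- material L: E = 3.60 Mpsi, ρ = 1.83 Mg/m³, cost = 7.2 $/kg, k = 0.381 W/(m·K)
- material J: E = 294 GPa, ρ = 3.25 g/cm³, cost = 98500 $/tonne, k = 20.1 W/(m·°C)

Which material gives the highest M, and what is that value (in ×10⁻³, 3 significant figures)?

Screen on constraints: cost ≤ 62 $/kg; k ≥ 8.44 W/(m·K). Survivors: material G, material H.
Putting every candidate on a common basis:
  material G: E = 111.0 GPa, ρ = 7270 kg/m³
  material H: E = 108.0 GPa, ρ = 4549 kg/m³
  material H: M = 1.05×10⁻³
  material G: M = 0.661×10⁻³
Highest index: material H.

material H, M = 1.05×10⁻³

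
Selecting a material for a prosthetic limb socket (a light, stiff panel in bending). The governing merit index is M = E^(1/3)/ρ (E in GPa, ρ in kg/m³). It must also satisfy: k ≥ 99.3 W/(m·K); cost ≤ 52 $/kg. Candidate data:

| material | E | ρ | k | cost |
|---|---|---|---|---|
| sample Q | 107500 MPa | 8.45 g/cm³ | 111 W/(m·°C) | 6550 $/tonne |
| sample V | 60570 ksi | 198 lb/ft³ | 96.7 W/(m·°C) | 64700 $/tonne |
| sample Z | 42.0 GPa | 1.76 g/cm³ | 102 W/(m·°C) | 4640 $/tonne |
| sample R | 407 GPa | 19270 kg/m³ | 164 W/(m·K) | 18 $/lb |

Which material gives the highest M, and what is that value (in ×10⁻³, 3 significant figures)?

Screen on constraints: k ≥ 99.3 W/(m·K); cost ≤ 52 $/kg. Survivors: sample Q, sample Z, sample R.
After converting to SI:
  sample Q: E = 107.5 GPa, ρ = 8450 kg/m³
  sample Z: E = 42.00 GPa, ρ = 1760 kg/m³
  sample R: E = 407.0 GPa, ρ = 19270 kg/m³
  sample Z: M = 1.98×10⁻³
  sample Q: M = 0.563×10⁻³
  sample R: M = 0.385×10⁻³
Sample Z has the largest M.

sample Z, M = 1.98×10⁻³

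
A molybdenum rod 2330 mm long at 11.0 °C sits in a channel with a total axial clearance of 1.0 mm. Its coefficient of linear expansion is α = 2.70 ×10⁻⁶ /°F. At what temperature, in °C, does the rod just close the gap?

99.3 °C

α = 2.70×10⁻⁶/°F × 9/5 = 4.86×10⁻⁶/K.
α·L₀·ΔT = 1.0 mm ⇒ ΔT = 1.0 / (4.86×10⁻⁶ × 2330.0) = 88.31 K.
T = 11.0 + 88.31 = 99.31 °C.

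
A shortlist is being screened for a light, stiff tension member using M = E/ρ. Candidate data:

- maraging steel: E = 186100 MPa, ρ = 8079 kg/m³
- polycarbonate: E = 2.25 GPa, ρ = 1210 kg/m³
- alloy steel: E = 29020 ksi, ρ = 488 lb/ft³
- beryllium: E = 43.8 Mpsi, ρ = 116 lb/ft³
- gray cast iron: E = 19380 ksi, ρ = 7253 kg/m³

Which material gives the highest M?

Normalizing units and computing the index:
  maraging steel: E = 186.1 GPa, ρ = 8079 kg/m³
  polycarbonate: E = 2.250 GPa, ρ = 1210 kg/m³
  alloy steel: E = 200.1 GPa, ρ = 7817 kg/m³
  beryllium: E = 302.0 GPa, ρ = 1858 kg/m³
  gray cast iron: E = 133.6 GPa, ρ = 7253 kg/m³
  beryllium: M = 163 MN·m/kg
  alloy steel: M = 25.6 MN·m/kg
  maraging steel: M = 23.0 MN·m/kg
  gray cast iron: M = 18.4 MN·m/kg
  polycarbonate: M = 1.86 MN·m/kg
Beryllium ranks first.

beryllium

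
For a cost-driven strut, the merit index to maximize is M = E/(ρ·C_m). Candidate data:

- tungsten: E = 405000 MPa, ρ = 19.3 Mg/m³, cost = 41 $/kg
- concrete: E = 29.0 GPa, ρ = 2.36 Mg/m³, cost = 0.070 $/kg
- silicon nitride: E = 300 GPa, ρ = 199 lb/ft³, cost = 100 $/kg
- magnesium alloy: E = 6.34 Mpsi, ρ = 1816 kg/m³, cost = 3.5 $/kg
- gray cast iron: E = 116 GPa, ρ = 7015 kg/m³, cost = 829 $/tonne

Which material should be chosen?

In SI units:
  tungsten: E = 405.0 GPa, ρ = 19300 kg/m³, cost = 41.00 $/kg
  concrete: E = 29.00 GPa, ρ = 2360 kg/m³, cost = 0.07000 $/kg
  silicon nitride: E = 300.0 GPa, ρ = 3188 kg/m³, cost = 100.0 $/kg
  magnesium alloy: E = 43.71 GPa, ρ = 1816 kg/m³, cost = 3.500 $/kg
  gray cast iron: E = 116.0 GPa, ρ = 7015 kg/m³, cost = 0.8290 $/kg
  concrete: M = 176 MN·m per $
  gray cast iron: M = 19.9 MN·m per $
  magnesium alloy: M = 6.88 MN·m per $
  silicon nitride: M = 0.941 MN·m per $
  tungsten: M = 0.512 MN·m per $
Concrete ranks first.

concrete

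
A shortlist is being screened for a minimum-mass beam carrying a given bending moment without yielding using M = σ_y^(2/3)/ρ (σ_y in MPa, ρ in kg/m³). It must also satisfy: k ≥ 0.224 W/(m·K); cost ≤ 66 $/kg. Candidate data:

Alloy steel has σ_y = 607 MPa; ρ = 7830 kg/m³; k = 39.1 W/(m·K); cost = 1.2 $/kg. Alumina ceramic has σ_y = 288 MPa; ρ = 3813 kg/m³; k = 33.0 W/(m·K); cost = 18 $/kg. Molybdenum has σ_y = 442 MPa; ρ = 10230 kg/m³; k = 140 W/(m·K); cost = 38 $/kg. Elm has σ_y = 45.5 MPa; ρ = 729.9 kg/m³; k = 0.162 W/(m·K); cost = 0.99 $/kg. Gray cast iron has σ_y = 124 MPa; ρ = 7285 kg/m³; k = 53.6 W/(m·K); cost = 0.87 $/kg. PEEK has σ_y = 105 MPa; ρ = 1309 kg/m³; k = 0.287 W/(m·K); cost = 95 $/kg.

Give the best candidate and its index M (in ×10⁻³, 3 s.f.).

Screen on constraints: k ≥ 0.224 W/(m·K); cost ≤ 66 $/kg. Survivors: alloy steel, alumina ceramic, molybdenum, gray cast iron.
Evaluate M for each candidate:
  alumina ceramic: M = 11.4×10⁻³
  alloy steel: M = 9.16×10⁻³
  molybdenum: M = 5.67×10⁻³
  gray cast iron: M = 3.41×10⁻³
Alumina ceramic has the largest M.

alumina ceramic, M = 11.4×10⁻³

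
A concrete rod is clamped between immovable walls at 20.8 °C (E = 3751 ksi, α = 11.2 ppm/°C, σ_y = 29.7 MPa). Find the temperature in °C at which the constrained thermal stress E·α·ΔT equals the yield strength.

E = 3751 ksi = 25.86 GPa.
E·α·ΔT = 29.70 MPa ⇒ ΔT = 29.70 / (25.86×10³ × 11.2×10⁻⁶) = 102.5 K.
T = 20.8 + 102.5 = 123.3 °C.

123 °C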